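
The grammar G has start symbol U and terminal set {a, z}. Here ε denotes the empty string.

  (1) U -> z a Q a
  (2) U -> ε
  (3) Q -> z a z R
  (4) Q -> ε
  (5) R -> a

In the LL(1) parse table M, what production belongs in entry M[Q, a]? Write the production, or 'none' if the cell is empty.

FIRST(U): from U->z a Q a we get {z}; from U->ε we get {ε}. So FIRST(U) = {ε, z}.
FIRST(Q): from Q->z a z R we get {z}; from Q->ε we get {ε}. So FIRST(Q) = {ε, z}.
FIRST(R): from R->a we get {a}. So FIRST(R) = {a}.
FOLLOW(U) includes $ since U is the start symbol.
FOLLOW(Q): in U->z a Q a, Q is followed by a with FIRST {a}. Thus FOLLOW(Q) = {a}.
For Q -> z a z R: FIRST(z a z R) = {z}, so it goes in M[Q, t] for t ∈ {z}.
For Q -> ε: FIRST(ε) = {ε}, so it goes in M[Q, t] for t ∈ {}; since ε ∈ FIRST, also for every t ∈ FOLLOW(Q) = {a}.

Q -> ε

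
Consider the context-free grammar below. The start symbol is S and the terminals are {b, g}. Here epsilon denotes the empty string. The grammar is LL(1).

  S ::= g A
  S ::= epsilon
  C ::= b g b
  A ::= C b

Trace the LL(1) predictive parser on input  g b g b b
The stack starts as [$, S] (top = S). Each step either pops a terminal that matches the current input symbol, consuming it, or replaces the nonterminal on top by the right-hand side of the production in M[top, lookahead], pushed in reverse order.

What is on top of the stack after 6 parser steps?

     Stack      Input        Action
  1  $ S        g b g b b $  expand S ::= g A
  2  $ A g      g b g b b $  match g
  3  $ A        b g b b $    expand A ::= C b
  4  $ b C      b g b b $    expand C ::= b g b
  5  $ b b g b  b g b b $    match b
  6  $ b b g    g b b $      match g
Stack after step 6: $ b b (top = b).

b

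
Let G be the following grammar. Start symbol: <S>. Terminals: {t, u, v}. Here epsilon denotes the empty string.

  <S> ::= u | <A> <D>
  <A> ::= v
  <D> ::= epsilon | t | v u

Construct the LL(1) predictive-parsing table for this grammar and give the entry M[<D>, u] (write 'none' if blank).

FIRST(<A>) = {v}
FIRST(<D>) = {epsilon, t, v}
FIRST(<S>) = {u, v}  (via <A> <D>)
FOLLOW(<S>) includes $ since <S> is the start symbol.
FOLLOW(<S>): <S> appears on no right-hand side. Thus FOLLOW(<S>) = {$}.
FOLLOW(<D>): in <S>::=<A> <D>, the suffix after <D> is empty, so FOLLOW(<D>) ⊇ FOLLOW(<S>) = {$}. Thus FOLLOW(<D>) = {$}.
For <D> ::= epsilon: FIRST(epsilon) = {epsilon}, so it goes in M[<D>, t] for t ∈ {}; since epsilon ∈ FIRST, also for every t ∈ FOLLOW(<D>) = {$}.
For <D> ::= t: FIRST(t) = {t}, so it goes in M[<D>, t] for t ∈ {t}.
For <D> ::= v u: FIRST(v u) = {v}, so it goes in M[<D>, t] for t ∈ {v}.
None of these place a production in M[<D>, u].

none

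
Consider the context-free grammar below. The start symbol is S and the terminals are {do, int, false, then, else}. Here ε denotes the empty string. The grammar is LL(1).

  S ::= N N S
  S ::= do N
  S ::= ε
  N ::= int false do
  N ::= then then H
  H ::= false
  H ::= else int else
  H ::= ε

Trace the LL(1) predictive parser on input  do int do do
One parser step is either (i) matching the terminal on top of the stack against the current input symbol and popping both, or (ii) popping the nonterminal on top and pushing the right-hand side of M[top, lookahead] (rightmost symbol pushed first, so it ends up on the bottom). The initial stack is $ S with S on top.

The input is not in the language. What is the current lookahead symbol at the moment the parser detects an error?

do

     Stack           Input           Action
  1  $ S             do int do do $  expand S ::= do N
  2  $ N do          do int do do $  match do
  3  $ N             int do do $     expand N ::= int false do
  4  $ do false int  int do do $     match int
  5  $ do false      do do $         error: top is terminal false but lookahead is do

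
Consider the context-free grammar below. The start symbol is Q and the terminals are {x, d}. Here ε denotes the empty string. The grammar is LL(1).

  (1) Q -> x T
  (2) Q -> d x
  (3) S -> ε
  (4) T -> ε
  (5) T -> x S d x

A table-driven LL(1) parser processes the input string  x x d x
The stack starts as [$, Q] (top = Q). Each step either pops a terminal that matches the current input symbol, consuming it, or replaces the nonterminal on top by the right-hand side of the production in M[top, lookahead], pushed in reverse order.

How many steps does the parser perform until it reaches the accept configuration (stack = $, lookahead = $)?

7

step 1: stack=$ Q  input=x x d x $  — expand Q -> x T
step 2: stack=$ T x  input=x x d x $  — match x
step 3: stack=$ T  input=x d x $  — expand T -> x S d x
step 4: stack=$ x d S x  input=x d x $  — match x
step 5: stack=$ x d S  input=d x $  — expand S -> ε
step 6: stack=$ x d  input=d x $  — match d
step 7: stack=$ x  input=x $  — match x
Accept reached after 7 steps.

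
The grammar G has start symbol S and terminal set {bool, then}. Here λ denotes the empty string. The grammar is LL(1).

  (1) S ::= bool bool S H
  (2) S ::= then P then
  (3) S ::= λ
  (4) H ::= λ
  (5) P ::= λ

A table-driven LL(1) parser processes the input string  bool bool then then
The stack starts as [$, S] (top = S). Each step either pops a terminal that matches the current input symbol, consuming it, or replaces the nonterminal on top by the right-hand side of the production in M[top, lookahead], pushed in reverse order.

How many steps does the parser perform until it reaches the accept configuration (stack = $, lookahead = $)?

8

step 1: stack=$ S  input=bool bool then then $  — expand S ::= bool bool S H
step 2: stack=$ H S bool bool  input=bool bool then then $  — match bool
step 3: stack=$ H S bool  input=bool then then $  — match bool
step 4: stack=$ H S  input=then then $  — expand S ::= then P then
step 5: stack=$ H then P then  input=then then $  — match then
step 6: stack=$ H then P  input=then $  — expand P ::= λ
step 7: stack=$ H then  input=then $  — match then
step 8: stack=$ H  input=$  — expand H ::= λ
Accept reached after 8 steps.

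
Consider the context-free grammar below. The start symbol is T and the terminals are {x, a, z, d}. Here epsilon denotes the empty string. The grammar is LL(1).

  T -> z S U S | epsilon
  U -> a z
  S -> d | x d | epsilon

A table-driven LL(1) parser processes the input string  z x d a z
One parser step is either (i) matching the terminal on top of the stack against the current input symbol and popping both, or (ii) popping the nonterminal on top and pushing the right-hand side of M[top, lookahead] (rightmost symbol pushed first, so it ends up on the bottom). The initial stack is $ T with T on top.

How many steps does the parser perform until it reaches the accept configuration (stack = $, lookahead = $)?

step 1: stack=$ T  input=z x d a z $  — expand T -> z S U S
step 2: stack=$ S U S z  input=z x d a z $  — match z
step 3: stack=$ S U S  input=x d a z $  — expand S -> x d
step 4: stack=$ S U d x  input=x d a z $  — match x
step 5: stack=$ S U d  input=d a z $  — match d
step 6: stack=$ S U  input=a z $  — expand U -> a z
step 7: stack=$ S z a  input=a z $  — match a
step 8: stack=$ S z  input=z $  — match z
step 9: stack=$ S  input=$  — expand S -> epsilon
Accept reached after 9 steps.

9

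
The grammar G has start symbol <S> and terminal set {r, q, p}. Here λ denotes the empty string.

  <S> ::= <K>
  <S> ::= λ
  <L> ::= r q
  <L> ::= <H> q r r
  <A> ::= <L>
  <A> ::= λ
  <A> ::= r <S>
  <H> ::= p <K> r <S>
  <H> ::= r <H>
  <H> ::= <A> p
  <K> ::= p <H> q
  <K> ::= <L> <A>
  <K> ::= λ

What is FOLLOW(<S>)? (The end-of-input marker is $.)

FIRST(<S>): from <S>::=<K> we get {λ, p, r}; from <S>::=λ we get {λ}. So FIRST(<S>) = {λ, p, r}.
FIRST(<L>): from <L>::=r q we get {r}; from <L>::=<H> q r r we get {p, r}. So FIRST(<L>) = {p, r}.
FIRST(<A>): from <A>::=<L> we get {p, r}; from <A>::=λ we get {λ}; from <A>::=r <S> we get {r}. So FIRST(<A>) = {λ, p, r}.
FIRST(<K>): from <K>::=p <H> q we get {p}; from <K>::=<L> <A> we get {p, r}; from <K>::=λ we get {λ}. So FIRST(<K>) = {λ, p, r}.
FIRST(<H>): from <H>::=p <K> r <S> we get {p}; from <H>::=r <H> we get {r}; from <H>::=<A> p we get {p, r}. So FIRST(<H>) = {p, r}.
FOLLOW(<S>) includes $ since <S> is the start symbol.
FOLLOW(<H>): in <L>::=<H> q r r, <H> is followed by q r r with FIRST {q}; in <H>::=r <H>, the suffix after <H> is empty (adds nothing new); in <K>::=p <H> q, <H> is followed by q with FIRST {q}. Thus FOLLOW(<H>) = {q}.
FOLLOW(<S>): in <A>::=r <S>, the suffix after <S> is empty, so FOLLOW(<S>) ⊇ FOLLOW(<A>) = {$, p, q, r}; in <H>::=p <K> r <S>, the suffix after <S> is empty, so FOLLOW(<S>) ⊇ FOLLOW(<H>) = {q}. Thus FOLLOW(<S>) = {$, p, q, r}.
FOLLOW(<K>): in <S>::=<K>, the suffix after <K> is empty, so FOLLOW(<K>) ⊇ FOLLOW(<S>) = {$, p, q, r}; in <H>::=p <K> r <S>, <K> is followed by r <S> with FIRST {r}. Thus FOLLOW(<K>) = {$, p, q, r}.
FOLLOW(<A>): in <H>::=<A> p, <A> is followed by p with FIRST {p}; in <K>::=<L> <A>, the suffix after <A> is empty, so FOLLOW(<A>) ⊇ FOLLOW(<K>) = {$, p, q, r}. Thus FOLLOW(<A>) = {$, p, q, r}.
FOLLOW(<L>): in <A>::=<L>, the suffix after <L> is empty, so FOLLOW(<L>) ⊇ FOLLOW(<A>) = {$, p, q, r}; in <K>::=<L> <A>, <L> is followed by <A> with FIRST {λ, p, r}; in <K>::=<L> <A>, the suffix after <L> is nullable, so FOLLOW(<L>) ⊇ FOLLOW(<K>) = {$, p, q, r}. Thus FOLLOW(<L>) = {$, p, q, r}.

{$, p, q, r}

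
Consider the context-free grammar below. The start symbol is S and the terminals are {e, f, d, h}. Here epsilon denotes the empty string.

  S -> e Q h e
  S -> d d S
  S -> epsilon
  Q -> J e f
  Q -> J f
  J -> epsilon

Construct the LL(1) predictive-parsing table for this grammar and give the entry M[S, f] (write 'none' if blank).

none

FIRST(S) = {epsilon, d, e}
FIRST(J) = {epsilon}
FIRST(Q) = {e, f}  (via J e f, J f)
FOLLOW(S) includes $ since S is the start symbol.
FOLLOW(S): in S->d d S, the suffix after S is empty (adds nothing new). Thus FOLLOW(S) = {$}.
For S -> e Q h e: FIRST(e Q h e) = {e}, so it goes in M[S, t] for t ∈ {e}.
For S -> d d S: FIRST(d d S) = {d}, so it goes in M[S, t] for t ∈ {d}.
For S -> epsilon: FIRST(epsilon) = {epsilon}, so it goes in M[S, t] for t ∈ {}; since epsilon ∈ FIRST, also for every t ∈ FOLLOW(S) = {$}.
None of these place a production in M[S, f].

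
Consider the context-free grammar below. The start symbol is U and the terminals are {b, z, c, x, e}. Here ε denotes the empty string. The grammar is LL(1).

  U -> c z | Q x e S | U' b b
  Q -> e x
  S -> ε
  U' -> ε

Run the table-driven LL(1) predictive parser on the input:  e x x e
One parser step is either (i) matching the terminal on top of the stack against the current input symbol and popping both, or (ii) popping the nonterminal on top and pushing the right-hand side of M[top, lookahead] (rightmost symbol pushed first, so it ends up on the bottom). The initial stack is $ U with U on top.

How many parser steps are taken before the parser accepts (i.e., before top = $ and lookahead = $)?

7

     Stack        Input      Action
  1  $ U          e x x e $  expand U -> Q x e S
  2  $ S e x Q    e x x e $  expand Q -> e x
  3  $ S e x x e  e x x e $  match e
  4  $ S e x x    x x e $    match x
  5  $ S e x      x e $      match x
  6  $ S e        e $        match e
  7  $ S          $          expand S -> ε
Accept reached after 7 steps.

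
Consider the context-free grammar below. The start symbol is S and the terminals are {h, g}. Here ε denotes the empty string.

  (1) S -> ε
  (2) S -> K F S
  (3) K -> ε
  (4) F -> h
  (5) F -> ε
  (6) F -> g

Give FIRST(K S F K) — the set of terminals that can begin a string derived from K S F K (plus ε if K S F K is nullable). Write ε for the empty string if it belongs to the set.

FIRST(K) = {ε}
FIRST(F) = {ε, g, h}
FIRST(S) = {ε, g, h}  (via K F S)
FIRST(K S F K): take FIRST of each symbol in turn, carrying on past any symbol whose FIRST contains ε; result {ε, g, h}.

{ε, g, h}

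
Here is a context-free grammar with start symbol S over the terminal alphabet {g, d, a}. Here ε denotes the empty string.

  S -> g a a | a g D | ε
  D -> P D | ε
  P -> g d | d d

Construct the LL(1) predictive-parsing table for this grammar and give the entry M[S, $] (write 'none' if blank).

S -> ε

FIRST(S): from S->g a a we get {g}; from S->a g D we get {a}; from S->ε we get {ε}. So FIRST(S) = {ε, a, g}.
FIRST(P): from P->g d we get {g}; from P->d d we get {d}. So FIRST(P) = {d, g}.
FIRST(D): from D->P D we get {d, g}; from D->ε we get {ε}. So FIRST(D) = {ε, d, g}.
FOLLOW(S) includes $ since S is the start symbol.
FOLLOW(S): S appears on no right-hand side. Thus FOLLOW(S) = {$}.
For S -> g a a: FIRST(g a a) = {g}, so it goes in M[S, t] for t ∈ {g}.
For S -> a g D: FIRST(a g D) = {a}, so it goes in M[S, t] for t ∈ {a}.
For S -> ε: FIRST(ε) = {ε}, so it goes in M[S, t] for t ∈ {}; since ε ∈ FIRST, also for every t ∈ FOLLOW(S) = {$}.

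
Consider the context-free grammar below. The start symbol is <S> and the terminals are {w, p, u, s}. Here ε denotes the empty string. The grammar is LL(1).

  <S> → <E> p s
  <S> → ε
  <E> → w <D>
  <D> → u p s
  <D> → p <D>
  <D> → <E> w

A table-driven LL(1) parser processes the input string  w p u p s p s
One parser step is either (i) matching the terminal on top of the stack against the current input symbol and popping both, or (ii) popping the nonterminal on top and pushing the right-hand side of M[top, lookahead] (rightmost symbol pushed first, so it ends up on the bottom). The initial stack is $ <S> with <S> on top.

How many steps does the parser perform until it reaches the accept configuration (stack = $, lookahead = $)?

step 1: stack=$ <S>  input=w p u p s p s $  — expand <S> → <E> p s
step 2: stack=$ s p <E>  input=w p u p s p s $  — expand <E> → w <D>
step 3: stack=$ s p <D> w  input=w p u p s p s $  — match w
step 4: stack=$ s p <D>  input=p u p s p s $  — expand <D> → p <D>
step 5: stack=$ s p <D> p  input=p u p s p s $  — match p
step 6: stack=$ s p <D>  input=u p s p s $  — expand <D> → u p s
step 7: stack=$ s p s p u  input=u p s p s $  — match u
step 8: stack=$ s p s p  input=p s p s $  — match p
step 9: stack=$ s p s  input=s p s $  — match s
step 10: stack=$ s p  input=p s $  — match p
step 11: stack=$ s  input=s $  — match s
Accept reached after 11 steps.

11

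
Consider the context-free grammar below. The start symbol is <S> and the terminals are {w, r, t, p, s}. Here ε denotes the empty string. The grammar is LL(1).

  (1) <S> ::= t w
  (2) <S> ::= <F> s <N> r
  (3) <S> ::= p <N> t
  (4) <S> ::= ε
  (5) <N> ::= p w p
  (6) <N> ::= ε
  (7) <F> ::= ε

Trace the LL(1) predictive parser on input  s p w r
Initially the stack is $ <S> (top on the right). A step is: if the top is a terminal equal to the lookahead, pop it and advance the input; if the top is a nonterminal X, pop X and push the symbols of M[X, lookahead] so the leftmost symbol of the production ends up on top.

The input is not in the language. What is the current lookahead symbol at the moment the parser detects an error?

     Stack          Input      Action
  1  $ <S>          s p w r $  expand <S> ::= <F> s <N> r
  2  $ r <N> s <F>  s p w r $  expand <F> ::= ε
  3  $ r <N> s      s p w r $  match s
  4  $ r <N>        p w r $    expand <N> ::= p w p
  5  $ r p w p      p w r $    match p
  6  $ r p w        w r $      match w
  7  $ r p          r $        error: top is terminal p but lookahead is r

r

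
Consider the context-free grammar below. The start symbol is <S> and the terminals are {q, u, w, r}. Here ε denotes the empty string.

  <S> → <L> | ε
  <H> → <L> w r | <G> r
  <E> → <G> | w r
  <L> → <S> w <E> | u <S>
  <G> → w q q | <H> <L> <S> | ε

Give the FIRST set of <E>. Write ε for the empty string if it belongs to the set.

FIRST(<S>) = {ε, u, w}  (via <L>)
FIRST(<L>) = {u, w}  (via <S> w <E>)
FIRST(<H>) = {r, u, w}  (via <L> w r, <G> r)
FIRST(<G>) = {ε, r, u, w}  (via <H> <L> <S>)
FIRST(<E>) = {ε, r, u, w}  (via <G>)

{ε, r, u, w}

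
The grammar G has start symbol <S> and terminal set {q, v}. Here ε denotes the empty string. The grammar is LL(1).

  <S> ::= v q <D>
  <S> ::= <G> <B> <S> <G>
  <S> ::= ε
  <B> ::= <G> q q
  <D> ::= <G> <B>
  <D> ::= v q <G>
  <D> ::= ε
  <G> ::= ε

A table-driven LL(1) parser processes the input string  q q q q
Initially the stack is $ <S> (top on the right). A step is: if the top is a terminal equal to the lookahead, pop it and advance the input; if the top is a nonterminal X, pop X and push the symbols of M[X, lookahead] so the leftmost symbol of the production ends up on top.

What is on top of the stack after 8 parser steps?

     Stack                  Input      Action
  1  $ <S>                  q q q q $  expand <S> ::= <G> <B> <S> <G>
  2  $ <G> <S> <B> <G>      q q q q $  expand <G> ::= ε
  3  $ <G> <S> <B>          q q q q $  expand <B> ::= <G> q q
  4  $ <G> <S> q q <G>      q q q q $  expand <G> ::= ε
  5  $ <G> <S> q q          q q q q $  match q
  6  $ <G> <S> q            q q q $    match q
  7  $ <G> <S>              q q $      expand <S> ::= <G> <B> <S> <G>
  8  $ <G> <G> <S> <B> <G>  q q $      expand <G> ::= ε
Stack after step 8: $ <G> <G> <S> <B> (top = <B>).

<B>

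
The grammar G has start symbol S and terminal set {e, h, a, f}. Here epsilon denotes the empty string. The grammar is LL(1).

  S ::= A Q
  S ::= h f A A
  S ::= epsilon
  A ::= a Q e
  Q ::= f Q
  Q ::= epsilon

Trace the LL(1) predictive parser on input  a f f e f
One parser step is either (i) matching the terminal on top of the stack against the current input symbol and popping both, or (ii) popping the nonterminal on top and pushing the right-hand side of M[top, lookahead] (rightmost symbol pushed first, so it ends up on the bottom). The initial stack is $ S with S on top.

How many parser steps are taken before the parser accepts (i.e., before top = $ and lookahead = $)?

      Stack      Input        Action
   1  $ S        a f f e f $  expand S ::= A Q
   2  $ Q A      a f f e f $  expand A ::= a Q e
   3  $ Q e Q a  a f f e f $  match a
   4  $ Q e Q    f f e f $    expand Q ::= f Q
   5  $ Q e Q f  f f e f $    match f
   6  $ Q e Q    f e f $      expand Q ::= f Q
   7  $ Q e Q f  f e f $      match f
   8  $ Q e Q    e f $        expand Q ::= epsilon
   9  $ Q e      e f $        match e
  10  $ Q        f $          expand Q ::= f Q
  11  $ Q f      f $          match f
  12  $ Q        $            expand Q ::= epsilon
Accept reached after 12 steps.

12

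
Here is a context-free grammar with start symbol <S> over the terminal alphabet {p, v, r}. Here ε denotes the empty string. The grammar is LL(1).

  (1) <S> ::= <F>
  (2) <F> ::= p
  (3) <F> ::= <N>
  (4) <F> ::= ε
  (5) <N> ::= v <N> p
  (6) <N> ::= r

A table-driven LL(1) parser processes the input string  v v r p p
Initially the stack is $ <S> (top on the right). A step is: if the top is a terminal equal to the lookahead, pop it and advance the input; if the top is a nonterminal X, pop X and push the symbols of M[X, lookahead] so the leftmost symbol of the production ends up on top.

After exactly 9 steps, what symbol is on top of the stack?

p

step 1: stack=$ <S>  input=v v r p p $  — expand <S> ::= <F>
step 2: stack=$ <F>  input=v v r p p $  — expand <F> ::= <N>
step 3: stack=$ <N>  input=v v r p p $  — expand <N> ::= v <N> p
step 4: stack=$ p <N> v  input=v v r p p $  — match v
step 5: stack=$ p <N>  input=v r p p $  — expand <N> ::= v <N> p
step 6: stack=$ p p <N> v  input=v r p p $  — match v
step 7: stack=$ p p <N>  input=r p p $  — expand <N> ::= r
step 8: stack=$ p p r  input=r p p $  — match r
step 9: stack=$ p p  input=p p $  — match p
Stack after step 9: $ p (top = p).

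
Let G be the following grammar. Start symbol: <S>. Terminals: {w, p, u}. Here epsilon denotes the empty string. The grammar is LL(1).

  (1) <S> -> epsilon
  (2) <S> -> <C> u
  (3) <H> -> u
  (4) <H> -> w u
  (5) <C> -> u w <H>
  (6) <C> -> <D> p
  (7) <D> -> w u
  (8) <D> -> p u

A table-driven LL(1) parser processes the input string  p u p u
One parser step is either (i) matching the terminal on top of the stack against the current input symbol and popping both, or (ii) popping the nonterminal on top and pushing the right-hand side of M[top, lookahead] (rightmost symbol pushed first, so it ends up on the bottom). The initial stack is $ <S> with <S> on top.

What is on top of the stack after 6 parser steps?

step 1: stack=$ <S>  input=p u p u $  — expand <S> -> <C> u
step 2: stack=$ u <C>  input=p u p u $  — expand <C> -> <D> p
step 3: stack=$ u p <D>  input=p u p u $  — expand <D> -> p u
step 4: stack=$ u p u p  input=p u p u $  — match p
step 5: stack=$ u p u  input=u p u $  — match u
step 6: stack=$ u p  input=p u $  — match p
Stack after step 6: $ u (top = u).

u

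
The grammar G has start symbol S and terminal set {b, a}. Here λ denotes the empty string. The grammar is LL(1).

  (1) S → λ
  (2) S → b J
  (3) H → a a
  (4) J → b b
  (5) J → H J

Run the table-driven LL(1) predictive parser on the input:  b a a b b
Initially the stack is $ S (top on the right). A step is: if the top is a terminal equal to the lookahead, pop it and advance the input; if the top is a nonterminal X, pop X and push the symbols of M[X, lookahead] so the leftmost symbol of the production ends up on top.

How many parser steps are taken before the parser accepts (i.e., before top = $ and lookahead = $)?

     Stack    Input        Action
  1  $ S      b a a b b $  expand S → b J
  2  $ J b    b a a b b $  match b
  3  $ J      a a b b $    expand J → H J
  4  $ J H    a a b b $    expand H → a a
  5  $ J a a  a a b b $    match a
  6  $ J a    a b b $      match a
  7  $ J      b b $        expand J → b b
  8  $ b b    b b $        match b
  9  $ b      b $          match b
Accept reached after 9 steps.

9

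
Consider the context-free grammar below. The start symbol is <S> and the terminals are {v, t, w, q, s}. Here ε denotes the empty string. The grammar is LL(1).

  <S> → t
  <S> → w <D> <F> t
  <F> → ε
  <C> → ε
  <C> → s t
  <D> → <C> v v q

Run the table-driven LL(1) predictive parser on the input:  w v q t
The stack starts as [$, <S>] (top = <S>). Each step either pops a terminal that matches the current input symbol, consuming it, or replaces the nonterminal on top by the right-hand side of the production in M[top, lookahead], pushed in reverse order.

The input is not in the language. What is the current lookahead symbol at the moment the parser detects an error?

q

step 1: stack=$ <S>  input=w v q t $  — expand <S> → w <D> <F> t
step 2: stack=$ t <F> <D> w  input=w v q t $  — match w
step 3: stack=$ t <F> <D>  input=v q t $  — expand <D> → <C> v v q
step 4: stack=$ t <F> q v v <C>  input=v q t $  — expand <C> → ε
step 5: stack=$ t <F> q v v  input=v q t $  — match v
step 6: stack=$ t <F> q v  input=q t $  — error: top is terminal v but lookahead is q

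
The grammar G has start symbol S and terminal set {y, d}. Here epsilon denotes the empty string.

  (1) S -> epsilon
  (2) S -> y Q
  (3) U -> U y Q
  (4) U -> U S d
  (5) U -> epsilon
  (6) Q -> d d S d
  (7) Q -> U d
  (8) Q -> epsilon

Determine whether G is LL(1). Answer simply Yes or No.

No

FIRST(S) = {epsilon, y}
FIRST(U) = {epsilon, d, y}
FIRST(Q) = {epsilon, d, y}
FOLLOW(S) = {$, d}
FOLLOW(U) = {d, y}
FOLLOW(Q) = {$, d, y}
Cell M[Q, d] receives both Q -> d d S d and Q -> U d and Q -> epsilon — the grammar is not LL(1).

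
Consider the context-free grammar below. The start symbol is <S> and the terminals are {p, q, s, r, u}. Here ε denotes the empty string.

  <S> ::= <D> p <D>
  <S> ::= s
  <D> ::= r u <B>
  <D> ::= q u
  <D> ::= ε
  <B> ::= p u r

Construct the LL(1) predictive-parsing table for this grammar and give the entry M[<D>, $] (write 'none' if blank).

<D> ::= ε

FIRST(<D>): from <D>::=r u <B> we get {r}; from <D>::=q u we get {q}; from <D>::=ε we get {ε}. So FIRST(<D>) = {ε, q, r}.
FIRST(<B>): from <B>::=p u r we get {p}. So FIRST(<B>) = {p}.
FIRST(<S>): from <S>::=<D> p <D> we get {p, q, r}; from <S>::=s we get {s}. So FIRST(<S>) = {p, q, r, s}.
FOLLOW(<S>) includes $ since <S> is the start symbol.
FOLLOW(<S>): <S> appears on no right-hand side. Thus FOLLOW(<S>) = {$}.
FOLLOW(<D>): in <S>::=<D> p <D> (occurrence 1), <D> is followed by p <D> with FIRST {p}; in <S>::=<D> p <D> (occurrence 2), the suffix after <D> is empty, so FOLLOW(<D>) ⊇ FOLLOW(<S>) = {$}. Thus FOLLOW(<D>) = {$, p}.
For <D> ::= r u <B>: FIRST(r u <B>) = {r}, so it goes in M[<D>, t] for t ∈ {r}.
For <D> ::= q u: FIRST(q u) = {q}, so it goes in M[<D>, t] for t ∈ {q}.
For <D> ::= ε: FIRST(ε) = {ε}, so it goes in M[<D>, t] for t ∈ {}; since ε ∈ FIRST, also for every t ∈ FOLLOW(<D>) = {$, p}.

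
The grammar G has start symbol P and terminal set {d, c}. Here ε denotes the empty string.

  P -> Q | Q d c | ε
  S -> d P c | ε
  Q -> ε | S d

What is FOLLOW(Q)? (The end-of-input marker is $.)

{$, c, d}

FIRST(S): from S->d P c we get {d}; from S->ε we get {ε}. So FIRST(S) = {ε, d}.
FIRST(Q): from Q->ε we get {ε}; from Q->S d we get {d}. So FIRST(Q) = {ε, d}.
FIRST(P): from P->Q we get {ε, d}; from P->Q d c we get {d}; from P->ε we get {ε}. So FIRST(P) = {ε, d}.
FOLLOW(P) includes $ since P is the start symbol.
FOLLOW(P): in S->d P c, P is followed by c with FIRST {c}. Thus FOLLOW(P) = {$, c}.
FOLLOW(S): in Q->S d, S is followed by d with FIRST {d}. Thus FOLLOW(S) = {d}.
FOLLOW(Q): in P->Q, the suffix after Q is empty, so FOLLOW(Q) ⊇ FOLLOW(P) = {$, c}; in P->Q d c, Q is followed by d c with FIRST {d}. Thus FOLLOW(Q) = {$, c, d}.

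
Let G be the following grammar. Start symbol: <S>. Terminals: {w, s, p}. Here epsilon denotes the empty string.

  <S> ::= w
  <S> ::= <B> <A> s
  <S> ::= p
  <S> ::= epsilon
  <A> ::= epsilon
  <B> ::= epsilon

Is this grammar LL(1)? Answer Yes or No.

Yes

FIRST(<S>) = {epsilon, p, s, w}
FIRST(<A>) = {epsilon}
FIRST(<B>) = {epsilon}
FOLLOW(<S>) = {$}
FOLLOW(<A>) = {s}
FOLLOW(<B>) = {s}
Each cell of M receives at most one production.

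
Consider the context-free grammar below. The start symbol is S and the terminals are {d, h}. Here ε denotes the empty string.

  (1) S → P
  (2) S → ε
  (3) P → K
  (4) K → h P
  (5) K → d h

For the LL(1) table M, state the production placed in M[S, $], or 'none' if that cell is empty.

FIRST(K): from K→h P we get {h}; from K→d h we get {d}. So FIRST(K) = {d, h}.
FIRST(P): from P→K we get {d, h}. So FIRST(P) = {d, h}.
FIRST(S): from S→P we get {d, h}; from S→ε we get {ε}. So FIRST(S) = {ε, d, h}.
FOLLOW(S) includes $ since S is the start symbol.
FOLLOW(S): S appears on no right-hand side. Thus FOLLOW(S) = {$}.
For S → P: FIRST(P) = {d, h}, so it goes in M[S, t] for t ∈ {d, h}.
For S → ε: FIRST(ε) = {ε}, so it goes in M[S, t] for t ∈ {}; since ε ∈ FIRST, also for every t ∈ FOLLOW(S) = {$}.

S → ε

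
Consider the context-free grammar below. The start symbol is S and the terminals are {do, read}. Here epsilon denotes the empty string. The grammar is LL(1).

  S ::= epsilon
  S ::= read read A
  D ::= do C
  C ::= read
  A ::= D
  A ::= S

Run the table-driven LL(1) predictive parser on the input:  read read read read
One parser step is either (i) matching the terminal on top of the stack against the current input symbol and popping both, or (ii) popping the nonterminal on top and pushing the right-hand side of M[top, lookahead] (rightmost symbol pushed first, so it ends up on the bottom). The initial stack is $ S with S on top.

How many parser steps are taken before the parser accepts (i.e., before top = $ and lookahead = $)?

9

step 1: stack=$ S  input=read read read read $  — expand S ::= read read A
step 2: stack=$ A read read  input=read read read read $  — match read
step 3: stack=$ A read  input=read read read $  — match read
step 4: stack=$ A  input=read read $  — expand A ::= S
step 5: stack=$ S  input=read read $  — expand S ::= read read A
step 6: stack=$ A read read  input=read read $  — match read
step 7: stack=$ A read  input=read $  — match read
step 8: stack=$ A  input=$  — expand A ::= S
step 9: stack=$ S  input=$  — expand S ::= epsilon
Accept reached after 9 steps.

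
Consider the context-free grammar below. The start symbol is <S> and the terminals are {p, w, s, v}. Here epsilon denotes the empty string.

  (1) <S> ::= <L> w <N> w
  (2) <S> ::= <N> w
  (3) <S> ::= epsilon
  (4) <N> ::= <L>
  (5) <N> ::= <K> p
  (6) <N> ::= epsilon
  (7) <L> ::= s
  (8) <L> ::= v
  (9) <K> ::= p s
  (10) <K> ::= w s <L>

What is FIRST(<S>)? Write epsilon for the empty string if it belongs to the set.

{epsilon, p, s, v, w}

FIRST(<L>): from <L>::=s we get {s}; from <L>::=v we get {v}. So FIRST(<L>) = {s, v}.
FIRST(<K>): from <K>::=p s we get {p}; from <K>::=w s <L> we get {w}. So FIRST(<K>) = {p, w}.
FIRST(<N>): from <N>::=<L> we get {s, v}; from <N>::=<K> p we get {p, w}; from <N>::=epsilon we get {epsilon}. So FIRST(<N>) = {epsilon, p, s, v, w}.
FIRST(<S>): from <S>::=<L> w <N> w we get {s, v}; from <S>::=<N> w we get {p, s, v, w}; from <S>::=epsilon we get {epsilon}. So FIRST(<S>) = {epsilon, p, s, v, w}.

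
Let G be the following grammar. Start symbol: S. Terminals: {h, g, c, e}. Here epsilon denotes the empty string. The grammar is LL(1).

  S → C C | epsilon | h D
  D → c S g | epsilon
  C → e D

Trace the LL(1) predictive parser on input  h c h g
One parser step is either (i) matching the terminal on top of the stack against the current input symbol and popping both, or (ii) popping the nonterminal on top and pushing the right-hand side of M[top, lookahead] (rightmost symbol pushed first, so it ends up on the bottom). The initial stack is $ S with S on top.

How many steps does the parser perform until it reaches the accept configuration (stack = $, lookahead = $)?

8

     Stack    Input      Action
  1  $ S      h c h g $  expand S → h D
  2  $ D h    h c h g $  match h
  3  $ D      c h g $    expand D → c S g
  4  $ g S c  c h g $    match c
  5  $ g S    h g $      expand S → h D
  6  $ g D h  h g $      match h
  7  $ g D    g $        expand D → epsilon
  8  $ g      g $        match g
Accept reached after 8 steps.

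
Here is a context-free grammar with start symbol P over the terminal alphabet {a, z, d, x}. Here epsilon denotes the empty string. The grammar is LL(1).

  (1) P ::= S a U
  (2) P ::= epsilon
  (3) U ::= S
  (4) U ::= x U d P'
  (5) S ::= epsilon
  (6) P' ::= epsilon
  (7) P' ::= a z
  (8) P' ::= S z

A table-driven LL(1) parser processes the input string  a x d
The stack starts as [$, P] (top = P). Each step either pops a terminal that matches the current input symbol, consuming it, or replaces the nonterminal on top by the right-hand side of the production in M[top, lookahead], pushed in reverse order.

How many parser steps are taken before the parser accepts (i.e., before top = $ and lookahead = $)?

     Stack       Input    Action
  1  $ P         a x d $  expand P ::= S a U
  2  $ U a S     a x d $  expand S ::= epsilon
  3  $ U a       a x d $  match a
  4  $ U         x d $    expand U ::= x U d P'
  5  $ P' d U x  x d $    match x
  6  $ P' d U    d $      expand U ::= S
  7  $ P' d S    d $      expand S ::= epsilon
  8  $ P' d      d $      match d
  9  $ P'        $        expand P' ::= epsilon
Accept reached after 9 steps.

9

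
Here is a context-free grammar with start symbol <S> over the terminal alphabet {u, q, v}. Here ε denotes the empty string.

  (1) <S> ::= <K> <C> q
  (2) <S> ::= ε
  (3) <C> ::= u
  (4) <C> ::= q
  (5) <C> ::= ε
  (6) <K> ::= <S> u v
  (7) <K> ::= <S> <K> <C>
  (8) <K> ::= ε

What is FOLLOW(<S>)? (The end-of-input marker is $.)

{$, q, u}

FIRST(<C>): from <C>::=u we get {u}; from <C>::=q we get {q}; from <C>::=ε we get {ε}. So FIRST(<C>) = {ε, q, u}.
FIRST(<S>): from <S>::=<K> <C> q we get {q, u}; from <S>::=ε we get {ε}. So FIRST(<S>) = {ε, q, u}.
FIRST(<K>): from <K>::=<S> u v we get {q, u}; from <K>::=<S> <K> <C> we get {ε, q, u}; from <K>::=ε we get {ε}. So FIRST(<K>) = {ε, q, u}.
FOLLOW(<S>) includes $ since <S> is the start symbol.
FOLLOW(<K>): in <S>::=<K> <C> q, <K> is followed by <C> q with FIRST {q, u}; in <K>::=<S> <K> <C>, <K> is followed by <C> with FIRST {ε, q, u}; in <K>::=<S> <K> <C>, the suffix after <K> is nullable (adds nothing new). Thus FOLLOW(<K>) = {q, u}.
FOLLOW(<S>): in <K>::=<S> u v, <S> is followed by u v with FIRST {u}; in <K>::=<S> <K> <C>, <S> is followed by <K> <C> with FIRST {ε, q, u}; in <K>::=<S> <K> <C>, the suffix after <S> is nullable, so FOLLOW(<S>) ⊇ FOLLOW(<K>) = {q, u}. Thus FOLLOW(<S>) = {$, q, u}.
FOLLOW(<C>): in <S>::=<K> <C> q, <C> is followed by q with FIRST {q}; in <K>::=<S> <K> <C>, the suffix after <C> is empty, so FOLLOW(<C>) ⊇ FOLLOW(<K>) = {q, u}. Thus FOLLOW(<C>) = {q, u}.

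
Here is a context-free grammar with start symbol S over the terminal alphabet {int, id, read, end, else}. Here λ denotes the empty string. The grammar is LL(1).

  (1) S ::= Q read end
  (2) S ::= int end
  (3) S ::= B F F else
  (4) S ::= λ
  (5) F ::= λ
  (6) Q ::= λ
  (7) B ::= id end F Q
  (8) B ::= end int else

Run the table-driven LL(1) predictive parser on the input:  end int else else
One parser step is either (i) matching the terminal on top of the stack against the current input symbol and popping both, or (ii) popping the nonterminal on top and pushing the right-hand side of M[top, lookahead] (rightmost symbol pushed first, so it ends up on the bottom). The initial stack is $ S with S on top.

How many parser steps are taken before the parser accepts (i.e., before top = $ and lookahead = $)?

8

     Stack                    Input                Action
  1  $ S                      end int else else $  expand S ::= B F F else
  2  $ else F F B             end int else else $  expand B ::= end int else
  3  $ else F F else int end  end int else else $  match end
  4  $ else F F else int      int else else $      match int
  5  $ else F F else          else else $          match else
  6  $ else F F               else $               expand F ::= λ
  7  $ else F                 else $               expand F ::= λ
  8  $ else                   else $               match else
Accept reached after 8 steps.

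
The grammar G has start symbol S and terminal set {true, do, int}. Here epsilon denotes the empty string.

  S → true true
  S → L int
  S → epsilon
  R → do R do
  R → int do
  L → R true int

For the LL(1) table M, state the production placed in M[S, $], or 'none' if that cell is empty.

S → epsilon

FIRST(R) = {do, int}
FIRST(L) = {do, int}  (via R true int)
FIRST(S) = {epsilon, do, int, true}  (via L int)
FOLLOW(S) includes $ since S is the start symbol.
FOLLOW(S): S appears on no right-hand side. Thus FOLLOW(S) = {$}.
For S → true true: FIRST(true true) = {true}, so it goes in M[S, t] for t ∈ {true}.
For S → L int: FIRST(L int) = {do, int}, so it goes in M[S, t] for t ∈ {do, int}.
For S → epsilon: FIRST(epsilon) = {epsilon}, so it goes in M[S, t] for t ∈ {}; since epsilon ∈ FIRST, also for every t ∈ FOLLOW(S) = {$}.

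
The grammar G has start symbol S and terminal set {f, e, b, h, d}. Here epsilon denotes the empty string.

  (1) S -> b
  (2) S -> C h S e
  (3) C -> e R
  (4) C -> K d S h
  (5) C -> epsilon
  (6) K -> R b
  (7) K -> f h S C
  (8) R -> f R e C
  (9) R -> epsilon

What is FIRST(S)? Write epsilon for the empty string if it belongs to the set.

FIRST(R) = {epsilon, f}
FIRST(K) = {b, f}  (via R b)
FIRST(C) = {epsilon, b, e, f}  (via K d S h)
FIRST(S) = {b, e, f, h}  (via C h S e)

{b, e, f, h}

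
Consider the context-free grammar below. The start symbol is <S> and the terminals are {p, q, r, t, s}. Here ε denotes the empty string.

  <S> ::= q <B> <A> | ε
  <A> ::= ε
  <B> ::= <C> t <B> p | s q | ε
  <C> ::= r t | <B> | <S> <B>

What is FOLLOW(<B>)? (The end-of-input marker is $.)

FIRST(<S>) = {ε, q}
FIRST(<A>) = {ε}
FIRST(<B>) = {ε, q, r, s, t}  (via <C> t <B> p)
FIRST(<C>) = {ε, q, r, s, t}  (via <B>, <S> <B>)
FOLLOW(<S>) includes $ since <S> is the start symbol.
FOLLOW(<C>): in <B>::=<C> t <B> p, <C> is followed by t <B> p with FIRST {t}. Thus FOLLOW(<C>) = {t}.
FOLLOW(<S>): in <C>::=<S> <B>, <S> is followed by <B> with FIRST {ε, q, r, s, t}; in <C>::=<S> <B>, the suffix after <S> is nullable, so FOLLOW(<S>) ⊇ FOLLOW(<C>) = {t}. Thus FOLLOW(<S>) = {$, q, r, s, t}.
FOLLOW(<A>): in <S>::=q <B> <A>, the suffix after <A> is empty, so FOLLOW(<A>) ⊇ FOLLOW(<S>) = {$, q, r, s, t}. Thus FOLLOW(<A>) = {$, q, r, s, t}.
FOLLOW(<B>): in <S>::=q <B> <A>, <B> is followed by <A> with FIRST {ε}; in <S>::=q <B> <A>, the suffix after <B> is nullable, so FOLLOW(<B>) ⊇ FOLLOW(<S>) = {$, q, r, s, t}; in <B>::=<C> t <B> p, <B> is followed by p with FIRST {p}; in <C>::=<B>, the suffix after <B> is empty, so FOLLOW(<B>) ⊇ FOLLOW(<C>) = {t}; in <C>::=<S> <B>, the suffix after <B> is empty, so FOLLOW(<B>) ⊇ FOLLOW(<C>) = {t}. Thus FOLLOW(<B>) = {$, p, q, r, s, t}.

{$, p, q, r, s, t}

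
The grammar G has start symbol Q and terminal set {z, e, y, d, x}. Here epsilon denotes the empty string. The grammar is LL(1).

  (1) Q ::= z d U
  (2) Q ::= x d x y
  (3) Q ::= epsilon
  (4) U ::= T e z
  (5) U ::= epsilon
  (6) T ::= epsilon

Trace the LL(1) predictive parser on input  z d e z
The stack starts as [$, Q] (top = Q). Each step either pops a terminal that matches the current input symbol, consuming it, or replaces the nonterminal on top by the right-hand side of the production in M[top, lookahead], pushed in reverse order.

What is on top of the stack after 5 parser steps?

step 1: stack=$ Q  input=z d e z $  — expand Q ::= z d U
step 2: stack=$ U d z  input=z d e z $  — match z
step 3: stack=$ U d  input=d e z $  — match d
step 4: stack=$ U  input=e z $  — expand U ::= T e z
step 5: stack=$ z e T  input=e z $  — expand T ::= epsilon
Stack after step 5: $ z e (top = e).

e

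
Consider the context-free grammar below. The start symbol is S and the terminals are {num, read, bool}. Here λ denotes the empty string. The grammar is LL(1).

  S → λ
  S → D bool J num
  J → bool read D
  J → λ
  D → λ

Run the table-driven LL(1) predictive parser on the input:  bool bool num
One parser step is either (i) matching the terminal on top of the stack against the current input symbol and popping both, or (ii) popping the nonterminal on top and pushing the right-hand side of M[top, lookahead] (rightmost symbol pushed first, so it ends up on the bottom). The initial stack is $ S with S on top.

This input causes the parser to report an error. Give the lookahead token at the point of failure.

num

step 1: stack=$ S  input=bool bool num $  — expand S → D bool J num
step 2: stack=$ num J bool D  input=bool bool num $  — expand D → λ
step 3: stack=$ num J bool  input=bool bool num $  — match bool
step 4: stack=$ num J  input=bool num $  — expand J → bool read D
step 5: stack=$ num D read bool  input=bool num $  — match bool
step 6: stack=$ num D read  input=num $  — error: top is terminal read but lookahead is num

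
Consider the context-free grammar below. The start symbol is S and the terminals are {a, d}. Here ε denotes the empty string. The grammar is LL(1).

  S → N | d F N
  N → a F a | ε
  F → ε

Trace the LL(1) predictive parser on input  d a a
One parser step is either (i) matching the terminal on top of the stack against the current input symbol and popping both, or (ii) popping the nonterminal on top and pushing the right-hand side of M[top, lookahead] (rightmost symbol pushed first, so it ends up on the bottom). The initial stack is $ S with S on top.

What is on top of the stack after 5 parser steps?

F

     Stack    Input    Action
  1  $ S      d a a $  expand S → d F N
  2  $ N F d  d a a $  match d
  3  $ N F    a a $    expand F → ε
  4  $ N      a a $    expand N → a F a
  5  $ a F a  a a $    match a
Stack after step 5: $ a F (top = F).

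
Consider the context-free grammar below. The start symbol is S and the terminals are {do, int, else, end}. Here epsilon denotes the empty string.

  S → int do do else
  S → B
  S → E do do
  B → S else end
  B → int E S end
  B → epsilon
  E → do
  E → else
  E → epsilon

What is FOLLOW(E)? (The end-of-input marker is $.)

{do, else, end, int}

FIRST(E): from E→do we get {do}; from E→else we get {else}; from E→epsilon we get {epsilon}. So FIRST(E) = {epsilon, do, else}.
FIRST(S): from S→int do do else we get {int}; from S→B we get {epsilon, do, else, int}; from S→E do do we get {do, else}. So FIRST(S) = {epsilon, do, else, int}.
FIRST(B): from B→S else end we get {do, else, int}; from B→int E S end we get {int}; from B→epsilon we get {epsilon}. So FIRST(B) = {epsilon, do, else, int}.
FOLLOW(S) includes $ since S is the start symbol.
FOLLOW(S): in B→S else end, S is followed by else end with FIRST {else}; in B→int E S end, S is followed by end with FIRST {end}. Thus FOLLOW(S) = {$, else, end}.
FOLLOW(B): in S→B, the suffix after B is empty, so FOLLOW(B) ⊇ FOLLOW(S) = {$, else, end}. Thus FOLLOW(B) = {$, else, end}.
FOLLOW(E): in S→E do do, E is followed by do do with FIRST {do}; in B→int E S end, E is followed by S end with FIRST {do, else, end, int}. Thus FOLLOW(E) = {do, else, end, int}.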